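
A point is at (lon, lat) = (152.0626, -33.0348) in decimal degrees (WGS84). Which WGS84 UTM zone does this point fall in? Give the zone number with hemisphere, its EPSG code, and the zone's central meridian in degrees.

UTM zone = ⌊(λ + 180)/6⌋ + 1; 152.0626° ∈ [150°, 156°) → zone 56.
Hemisphere: S (φ < 0).
Central meridian λ₀ = 6×56 − 183 = 153°.
EPSG code: 32756.

Zone 56S (EPSG:32756), central meridian 153°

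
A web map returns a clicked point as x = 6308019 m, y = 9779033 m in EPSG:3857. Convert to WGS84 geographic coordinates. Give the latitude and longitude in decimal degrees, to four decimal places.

lat 65.6401°, lon 56.6659°

R = 6378137 m. λ = x/R = 56.66589880°.
φ = 2·arctan(exp(y/R)) − 90° = 2·arctan(4.63303) − 90° = 65.64010062°.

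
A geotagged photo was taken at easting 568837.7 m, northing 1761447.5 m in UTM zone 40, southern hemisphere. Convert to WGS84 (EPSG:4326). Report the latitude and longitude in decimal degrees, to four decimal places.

Zone 40S: λ₀ = 57°, k₀ = 0.9996, false easting 500000 m, false northing 10000000 m.
Meridian distance M = (N − FN)/k₀ = -8241849.2 m.
Inverse transverse Mercator on WGS84 gives φ = -74.22589966°, λ = 59.26909902°.

lat -74.2259°, lon 59.2691°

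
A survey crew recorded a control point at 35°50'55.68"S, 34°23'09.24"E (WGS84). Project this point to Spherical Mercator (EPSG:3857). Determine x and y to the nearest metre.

Web Mercator is spherical with R = a = 6378137 m.
x = R·λ = 6378137 × 0.600147171 = 3827820.878 m.
y = R·ln tan(π/4 + φ/2) = 6378137 × -0.671016690 = -4279836.380 m.

x 3827821 m, y -4279836 m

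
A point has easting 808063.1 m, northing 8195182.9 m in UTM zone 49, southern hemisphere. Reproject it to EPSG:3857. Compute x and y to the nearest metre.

x 12677364 m, y -1840036 m

Unproject from UTM 49S (λ₀ = 111°) → φ = -16.30470003°, λ = 113.88270011°.
Web Mercator (R = 6378137 m): x = 12677364.186 m, y = -1840035.836 m.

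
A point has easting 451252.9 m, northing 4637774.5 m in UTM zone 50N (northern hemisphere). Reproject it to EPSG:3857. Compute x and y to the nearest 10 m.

x 12958970 m, y 5144580 m

Unproject from UTM 50N (λ₀ = 117°) → φ = 41.89040014°, λ = 116.41240054°.
Web Mercator (R = 6378137 m): x = 12958969.150 m, y = 5144576.028 m.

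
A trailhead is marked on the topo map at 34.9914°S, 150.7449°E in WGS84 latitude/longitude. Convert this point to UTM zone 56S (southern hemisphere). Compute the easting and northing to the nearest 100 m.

E 294200 m, N 6125600 m

Zone 56 central meridian λ₀ = 6×56 − 183 = 153°; Δλ = -2.2551°.
Transverse Mercator on WGS84 with k₀ = 0.9996 gives E = 294178.523 m, N = 6125587.185 m.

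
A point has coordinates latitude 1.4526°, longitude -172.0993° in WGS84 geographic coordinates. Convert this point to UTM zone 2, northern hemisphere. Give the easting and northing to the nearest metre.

E 377707 m, N 160586 m

Zone 2 central meridian λ₀ = 6×2 − 183 = -171°; Δλ = -1.0993°.
Transverse Mercator on WGS84 with k₀ = 0.9996 gives E = 377706.936 m, N = 160586.033 m.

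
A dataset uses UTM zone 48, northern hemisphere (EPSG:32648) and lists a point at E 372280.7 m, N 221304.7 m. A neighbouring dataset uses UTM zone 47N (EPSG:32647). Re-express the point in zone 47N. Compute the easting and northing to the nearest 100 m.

UTM 48N → geographic: φ = 2.00180032°, λ = 103.85159993°.
UTM 47N (λ₀ = 99°) forward: E = 1040183.030 m, N = 222060.325 m.

E 1040200 m, N 222100 m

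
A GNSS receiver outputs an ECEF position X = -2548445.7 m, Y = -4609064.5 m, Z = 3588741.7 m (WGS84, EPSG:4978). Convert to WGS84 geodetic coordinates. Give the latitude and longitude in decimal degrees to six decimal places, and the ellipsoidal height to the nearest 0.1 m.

λ = atan2(Y, X) = -118.93910019°; p = √(X²+Y²) = 5266692.6 m.
Bowring's method on WGS84 (a = 6378137 m, b = 6356752.314 m) gives φ = 34.44990005°, h = 1823.1498 m.

lat 34.449900°, lon -118.939100°, h 1823.1 m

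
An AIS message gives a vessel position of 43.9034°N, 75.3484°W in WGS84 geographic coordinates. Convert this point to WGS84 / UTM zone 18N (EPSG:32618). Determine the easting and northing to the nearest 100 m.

E 472000 m, N 4861200 m

Zone 18 central meridian λ₀ = 6×18 − 183 = -75°; Δλ = -0.3484°.
Transverse Mercator on WGS84 with k₀ = 0.9996 gives E = 472022.053 m, N = 4861202.770 m.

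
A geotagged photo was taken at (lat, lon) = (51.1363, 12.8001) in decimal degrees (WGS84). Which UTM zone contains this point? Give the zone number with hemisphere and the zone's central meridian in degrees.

Zone 33N, central meridian 15°

UTM zone = ⌊(λ + 180)/6⌋ + 1; 12.8001° ∈ [12°, 18°) → zone 33.
Hemisphere: N (φ ≥ 0).
Central meridian λ₀ = 6×33 − 183 = 15°.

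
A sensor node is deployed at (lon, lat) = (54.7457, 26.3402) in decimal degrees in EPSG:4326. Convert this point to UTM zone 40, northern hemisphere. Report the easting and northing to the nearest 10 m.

Zone 40 central meridian λ₀ = 6×40 − 183 = 57°; Δλ = -2.2543°.
Transverse Mercator on WGS84 with k₀ = 0.9996 gives E = 275013.247 m, N = 2915324.232 m.

E 275010 m, N 2915320 m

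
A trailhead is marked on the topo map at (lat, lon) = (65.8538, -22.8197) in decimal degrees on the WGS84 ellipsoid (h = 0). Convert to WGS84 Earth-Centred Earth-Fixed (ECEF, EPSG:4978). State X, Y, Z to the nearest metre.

X 2411599 m, Y -1014719 m, Z 5797298 m

WGS84: a = 6378137 m, e² = 0.006694380; N(φ) = a/√(1−e²sin²φ) = 6395988.086 m.
X = (N+h)·cosφ·cosλ = 2411598.994 m; Y = (N+h)·cosφ·sinλ = -1014718.711 m; Z = (N(1−e²)+h)·sinφ = 5797297.849 m.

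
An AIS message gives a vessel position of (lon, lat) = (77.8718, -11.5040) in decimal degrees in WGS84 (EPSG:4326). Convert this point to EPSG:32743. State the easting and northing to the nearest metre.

Zone 43 central meridian λ₀ = 6×43 − 183 = 75°; Δλ = +2.8718°.
Transverse Mercator on WGS84 with k₀ = 0.9996 gives E = 813303.019 m, N = 8726725.220 m.

E 813303 m, N 8726725 m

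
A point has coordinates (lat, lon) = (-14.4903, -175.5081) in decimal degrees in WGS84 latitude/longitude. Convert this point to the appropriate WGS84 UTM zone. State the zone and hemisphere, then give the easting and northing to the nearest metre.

Longitude -175.5081° lies in the 6° band [-180°, -174°), giving zone 1; latitude is south of the equator, so 1S.
Zone 1 central meridian λ₀ = 6×1 − 183 = -177°; Δλ = +1.4919°.
Transverse Mercator on WGS84 with k₀ = 0.9996 gives E = 660780.001 m, N = 8397523.992 m.

Zone 1S: E 660780 m, N 8397524 m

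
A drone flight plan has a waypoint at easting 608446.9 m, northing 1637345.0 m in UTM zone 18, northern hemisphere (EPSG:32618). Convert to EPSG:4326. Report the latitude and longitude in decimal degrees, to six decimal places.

Zone 18N: λ₀ = -75°, k₀ = 0.9996, false easting 500000 m.
Meridian distance M = (N − FN)/k₀ = 1638000.2 m.
Inverse transverse Mercator on WGS84 gives φ = 14.80810034°, λ = -73.99220039°.

lat 14.808100°, lon -73.992200°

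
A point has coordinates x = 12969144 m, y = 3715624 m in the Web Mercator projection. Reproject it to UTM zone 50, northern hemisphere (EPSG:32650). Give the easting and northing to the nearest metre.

E 452947 m, N 3500197 m

Web Mercator inverse (R = 6378137 m) → φ = 31.63599816°, λ = 116.50380277°.
UTM 50N forward: E = 452947.039 m, N = 3500196.863 m.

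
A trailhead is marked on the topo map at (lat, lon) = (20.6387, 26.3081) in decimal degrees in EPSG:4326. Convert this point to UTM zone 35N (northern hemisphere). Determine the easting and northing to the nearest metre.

Zone 35 central meridian λ₀ = 6×35 − 183 = 27°; Δλ = -0.6919°.
Transverse Mercator on WGS84 with k₀ = 0.9996 gives E = 427918.710 m, N = 2282315.831 m.

E 427919 m, N 2282316 m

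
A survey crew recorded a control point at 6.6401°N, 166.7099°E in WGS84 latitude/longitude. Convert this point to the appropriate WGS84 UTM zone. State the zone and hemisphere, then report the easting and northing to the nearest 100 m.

Zone 58N: E 689000 m, N 734300 m

Longitude 166.7099° lies in the 6° band [162°, 168°), giving zone 58; latitude is north of the equator, so 58N.
Zone 58 central meridian λ₀ = 6×58 − 183 = 165°; Δλ = +1.7099°.
Transverse Mercator on WGS84 with k₀ = 0.9996 gives E = 689028.703 m, N = 734289.696 m.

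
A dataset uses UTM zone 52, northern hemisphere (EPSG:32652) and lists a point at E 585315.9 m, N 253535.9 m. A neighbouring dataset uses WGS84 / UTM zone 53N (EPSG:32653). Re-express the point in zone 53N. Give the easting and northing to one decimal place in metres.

E -82618.5 m, N 254580.0 m

UTM 52N → geographic: φ = 2.29359967°, λ = 129.76730005°.
UTM 53N (λ₀ = 135°) forward: E = -82618.475 m, N = 254580.018 m.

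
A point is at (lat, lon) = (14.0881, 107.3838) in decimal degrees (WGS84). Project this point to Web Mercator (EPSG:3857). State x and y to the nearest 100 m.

x 11953900 m, y 1584300 m

Web Mercator is spherical with R = a = 6378137 m.
x = R·λ = 6378137 × 1.874200873 = 11953909.935 m.
y = R·ln tan(π/4 + φ/2) = 6378137 × 0.248399489 = 1584325.973 m.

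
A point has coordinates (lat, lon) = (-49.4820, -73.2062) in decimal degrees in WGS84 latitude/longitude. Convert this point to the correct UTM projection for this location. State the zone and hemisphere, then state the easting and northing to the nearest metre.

Zone 18S: E 629929 m, N 4517414 m

Longitude -73.2062° lies in the 6° band [-78°, -72°), giving zone 18; latitude is south of the equator, so 18S.
Zone 18 central meridian λ₀ = 6×18 − 183 = -75°; Δλ = +1.7938°.
Transverse Mercator on WGS84 with k₀ = 0.9996 gives E = 629929.068 m, N = 4517413.916 m.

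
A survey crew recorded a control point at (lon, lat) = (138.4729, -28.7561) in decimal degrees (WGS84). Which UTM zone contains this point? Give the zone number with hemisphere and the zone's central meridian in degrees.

UTM zone = ⌊(λ + 180)/6⌋ + 1; 138.4729° ∈ [138°, 144°) → zone 54.
Hemisphere: S (φ < 0).
Central meridian λ₀ = 6×54 − 183 = 141°.

Zone 54S, central meridian 141°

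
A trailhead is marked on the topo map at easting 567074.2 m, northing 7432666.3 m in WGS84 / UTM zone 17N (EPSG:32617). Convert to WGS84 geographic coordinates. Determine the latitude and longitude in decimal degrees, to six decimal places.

lat 67.004100°, lon -79.461299°

Zone 17N: λ₀ = -81°, k₀ = 0.9996, false easting 500000 m.
Meridian distance M = (N − FN)/k₀ = 7435640.6 m.
Inverse transverse Mercator on WGS84 gives φ = 67.00409995°, λ = -79.46129913°.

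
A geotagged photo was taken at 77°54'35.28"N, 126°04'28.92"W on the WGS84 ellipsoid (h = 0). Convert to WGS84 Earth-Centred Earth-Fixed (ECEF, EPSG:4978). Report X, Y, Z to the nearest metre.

X -789166 m, Y -1083221 m, Z 6214835 m

WGS84: a = 6378137 m, e² = 0.006694380; N(φ) = a/√(1−e²sin²φ) = 6398647.781 m.
X = (N+h)·cosφ·cosλ = -789165.788 m; Y = (N+h)·cosφ·sinλ = -1083220.827 m; Z = (N(1−e²)+h)·sinφ = 6214835.001 m.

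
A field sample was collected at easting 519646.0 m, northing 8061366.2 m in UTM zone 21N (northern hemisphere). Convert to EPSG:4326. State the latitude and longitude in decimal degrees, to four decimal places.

lat 72.6485°, lon -56.4098°

Zone 21N: λ₀ = -57°, k₀ = 0.9996, false easting 500000 m.
Meridian distance M = (N − FN)/k₀ = 8064592.0 m.
Inverse transverse Mercator on WGS84 gives φ = 72.64849978°, λ = -56.40980034°.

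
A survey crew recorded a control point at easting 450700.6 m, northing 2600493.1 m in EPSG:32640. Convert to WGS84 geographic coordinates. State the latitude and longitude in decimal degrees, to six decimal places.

Zone 40N: λ₀ = 57°, k₀ = 0.9996, false easting 500000 m.
Meridian distance M = (N − FN)/k₀ = 2601533.7 m.
Inverse transverse Mercator on WGS84 gives φ = 23.51390010°, λ = 56.51710004°.

lat 23.513900°, lon 56.517100°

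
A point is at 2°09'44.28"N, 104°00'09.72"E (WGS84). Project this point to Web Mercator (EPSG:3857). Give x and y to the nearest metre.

x 11577528 m, y 240763 m

Web Mercator is spherical with R = a = 6378137 m.
x = R·λ = 6378137 × 1.815189546 = 11577527.605 m.
y = R·ln tan(π/4 + φ/2) = 6378137 × 0.037748216 = 240763.293 m.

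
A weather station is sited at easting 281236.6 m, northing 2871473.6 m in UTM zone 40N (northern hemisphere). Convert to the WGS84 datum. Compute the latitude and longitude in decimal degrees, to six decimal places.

lat 25.945500°, lon 54.815400°

Zone 40N: λ₀ = 57°, k₀ = 0.9996, false easting 500000 m.
Meridian distance M = (N − FN)/k₀ = 2872622.6 m.
Inverse transverse Mercator on WGS84 gives φ = 25.94549998°, λ = 54.81539998°.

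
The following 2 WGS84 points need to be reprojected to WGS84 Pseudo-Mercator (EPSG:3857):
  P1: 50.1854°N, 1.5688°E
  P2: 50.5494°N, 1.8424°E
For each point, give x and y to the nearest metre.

P1: x 174638 m, y 6478446 m; P2: x 205095 m, y 6541972 m

Web Mercator: x = R·λ, y = R·ln tan(π/4+φ/2), R = 6378137 m.
P1 (50.1854°, 1.5688°) → (174638.017, 6478445.980) m.
P2 (50.5494°, 1.8424°) → (205095.030, 6541971.544) m.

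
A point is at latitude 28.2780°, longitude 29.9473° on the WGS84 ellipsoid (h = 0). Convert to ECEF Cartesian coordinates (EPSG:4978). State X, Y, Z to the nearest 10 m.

X 4870680 m, Y 2806120 m, Z 3003670 m

WGS84: a = 6378137 m, e² = 0.006694380; N(φ) = a/√(1−e²sin²φ) = 6382933.921 m.
X = (N+h)·cosφ·cosλ = 4870676.676 m; Y = (N+h)·cosφ·sinλ = 2806116.336 m; Z = (N(1−e²)+h)·sinφ = 3003672.312 m.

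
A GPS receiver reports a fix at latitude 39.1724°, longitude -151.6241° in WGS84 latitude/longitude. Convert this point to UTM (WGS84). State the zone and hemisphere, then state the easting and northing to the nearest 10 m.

Longitude -151.6241° lies in the 6° band [-156°, -150°), giving zone 5; latitude is north of the equator, so 5N.
Zone 5 central meridian λ₀ = 6×5 − 183 = -153°; Δλ = +1.3759°.
Transverse Mercator on WGS84 with k₀ = 0.9996 gives E = 618854.264 m, N = 4336809.801 m.

Zone 5N: E 618850 m, N 4336810 m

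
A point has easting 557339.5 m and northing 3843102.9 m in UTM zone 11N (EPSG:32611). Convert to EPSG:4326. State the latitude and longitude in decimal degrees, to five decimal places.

Zone 11N: λ₀ = -117°, k₀ = 0.9996, false easting 500000 m.
Meridian distance M = (N − FN)/k₀ = 3844640.8 m.
Inverse transverse Mercator on WGS84 gives φ = 34.72840028°, λ = -116.37370014°.

lat 34.72840°, lon -116.37370°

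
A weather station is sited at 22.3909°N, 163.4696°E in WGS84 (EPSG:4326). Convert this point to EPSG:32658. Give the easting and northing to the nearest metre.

E 342454 m, N 2476897 m

Zone 58 central meridian λ₀ = 6×58 − 183 = 165°; Δλ = -1.5304°.
Transverse Mercator on WGS84 with k₀ = 0.9996 gives E = 342454.021 m, N = 2476896.763 m.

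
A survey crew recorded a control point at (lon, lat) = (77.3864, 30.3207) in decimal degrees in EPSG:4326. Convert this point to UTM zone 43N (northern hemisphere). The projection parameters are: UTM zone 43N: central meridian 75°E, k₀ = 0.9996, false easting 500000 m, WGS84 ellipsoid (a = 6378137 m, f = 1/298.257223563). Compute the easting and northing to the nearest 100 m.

E 729500 m, N 3356700 m

Zone 43 central meridian λ₀ = 6×43 − 183 = 75°; Δλ = +2.3864°.
Transverse Mercator on WGS84 with k₀ = 0.9996 gives E = 729451.871 m, N = 3356735.581 m.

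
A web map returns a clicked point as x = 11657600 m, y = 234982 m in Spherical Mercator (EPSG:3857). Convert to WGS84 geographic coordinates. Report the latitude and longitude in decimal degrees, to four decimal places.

lat 2.1104°, lon 104.7220°

R = 6378137 m. λ = x/R = 104.72200256°.
φ = 2·arctan(exp(y/R)) − 90° = 2·arctan(1.03753) − 90° = 2.11040186°.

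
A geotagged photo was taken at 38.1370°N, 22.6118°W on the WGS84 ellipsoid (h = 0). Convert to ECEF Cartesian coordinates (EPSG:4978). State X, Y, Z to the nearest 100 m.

X 4636900 m, Y -1931300 m, Z 3917400 m

WGS84: a = 6378137 m, e² = 0.006694380; N(φ) = a/√(1−e²sin²φ) = 6386294.225 m.
X = (N+h)·cosφ·cosλ = 4636936.043 m; Y = (N+h)·cosφ·sinλ = -1931290.720 m; Z = (N(1−e²)+h)·sinφ = 3917415.803 m.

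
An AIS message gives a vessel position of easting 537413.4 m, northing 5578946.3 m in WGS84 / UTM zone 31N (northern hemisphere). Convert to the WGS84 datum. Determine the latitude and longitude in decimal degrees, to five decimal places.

Zone 31N: λ₀ = 3°, k₀ = 0.9996, false easting 500000 m.
Meridian distance M = (N − FN)/k₀ = 5581178.8 m.
Inverse transverse Mercator on WGS84 gives φ = 50.36139985°, λ = 3.52599938°.

lat 50.36140°, lon 3.52600°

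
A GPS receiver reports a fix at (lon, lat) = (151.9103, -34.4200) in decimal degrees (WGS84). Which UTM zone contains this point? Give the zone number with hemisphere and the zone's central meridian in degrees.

Zone 56S, central meridian 153°

UTM zone = ⌊(λ + 180)/6⌋ + 1; 151.9103° ∈ [150°, 156°) → zone 56.
Hemisphere: S (φ < 0).
Central meridian λ₀ = 6×56 − 183 = 153°.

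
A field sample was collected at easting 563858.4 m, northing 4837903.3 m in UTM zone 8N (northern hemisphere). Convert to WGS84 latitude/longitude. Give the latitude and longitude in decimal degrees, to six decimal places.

Zone 8N: λ₀ = -135°, k₀ = 0.9996, false easting 500000 m.
Meridian distance M = (N − FN)/k₀ = 4839839.2 m.
Inverse transverse Mercator on WGS84 gives φ = 43.69140009°, λ = -134.20760027°.

lat 43.691400°, lon -134.207600°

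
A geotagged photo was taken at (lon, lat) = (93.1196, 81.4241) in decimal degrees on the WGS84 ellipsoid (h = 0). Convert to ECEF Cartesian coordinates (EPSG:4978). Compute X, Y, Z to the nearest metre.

X -51930 m, Y 952818 m, Z 6285208 m

WGS84: a = 6378137 m, e² = 0.006694380; N(φ) = a/√(1−e²sin²φ) = 6399114.147 m.
X = (N+h)·cosφ·cosλ = -51929.697 m; Y = (N+h)·cosφ·sinλ = 952818.222 m; Z = (N(1−e²)+h)·sinφ = 6285207.742 m.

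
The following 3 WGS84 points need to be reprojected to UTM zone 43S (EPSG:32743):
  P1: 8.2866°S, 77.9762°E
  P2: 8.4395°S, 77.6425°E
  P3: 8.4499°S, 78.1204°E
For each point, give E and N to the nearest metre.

P1: E 827884 m, N 9082790 m; P2: E 790980 m, N 9066129 m; P3: E 843642 m, N 9064588 m

UTM zone 43S: λ₀ = 75°, k₀ = 0.9996.
P1 (-8.2866°, 77.9762°) → (827883.998, 9082789.674) m.
P2 (-8.4395°, 77.6425°) → (790980.367, 9066128.893) m.
P3 (-8.4499°, 78.1204°) → (843641.698, 9064588.391) m.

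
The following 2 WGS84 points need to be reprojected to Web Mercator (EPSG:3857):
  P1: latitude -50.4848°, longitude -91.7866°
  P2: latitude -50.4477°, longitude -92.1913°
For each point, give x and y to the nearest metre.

Web Mercator: x = R·λ, y = R·ln tan(π/4+φ/2), R = 6378137 m.
P1 (-50.4848°, -91.7866°) → (-10217637.574, -6530661.857) m.
P2 (-50.4477°, -92.1913°) → (-10262688.572, -6524173.653) m.

P1: x -10217638 m, y -6530662 m; P2: x -10262689 m, y -6524174 m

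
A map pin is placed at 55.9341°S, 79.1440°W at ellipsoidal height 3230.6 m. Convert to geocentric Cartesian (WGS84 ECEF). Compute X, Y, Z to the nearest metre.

X 674777 m, Y -3518615 m, Z -5263012 m

WGS84: a = 6378137 m, e² = 0.006694380; N(φ) = a/√(1−e²sin²φ) = 6392838.019 m.
X = (N+h)·cosφ·cosλ = 674776.523 m; Y = (N+h)·cosφ·sinλ = -3518614.814 m; Z = (N(1−e²)+h)·sinφ = -5263011.933 m.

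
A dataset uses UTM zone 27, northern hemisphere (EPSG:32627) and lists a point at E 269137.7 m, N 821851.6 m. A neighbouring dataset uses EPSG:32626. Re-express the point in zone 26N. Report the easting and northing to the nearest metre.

E 931594 m, N 823212 m

UTM 27N → geographic: φ = 7.43020034°, λ = -23.09170033°.
UTM 26N (λ₀ = -27°) forward: E = 931594.081 m, N = 823212.269 m.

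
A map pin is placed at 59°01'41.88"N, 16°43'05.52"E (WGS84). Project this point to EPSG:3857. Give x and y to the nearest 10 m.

x 1861060 m, y 8186510 m

Web Mercator is spherical with R = a = 6378137 m.
x = R·λ = 6378137 × 0.291787635 = 1861061.511 m.
y = R·ln tan(π/4 + φ/2) = 6378137 × 1.283526227 = 8186506.118 m.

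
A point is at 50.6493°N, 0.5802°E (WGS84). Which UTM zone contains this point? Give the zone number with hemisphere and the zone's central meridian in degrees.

UTM zone = ⌊(λ + 180)/6⌋ + 1; 0.5802° ∈ [0°, 6°) → zone 31.
Hemisphere: N (φ ≥ 0).
Central meridian λ₀ = 6×31 − 183 = 3°.

Zone 31N, central meridian 3°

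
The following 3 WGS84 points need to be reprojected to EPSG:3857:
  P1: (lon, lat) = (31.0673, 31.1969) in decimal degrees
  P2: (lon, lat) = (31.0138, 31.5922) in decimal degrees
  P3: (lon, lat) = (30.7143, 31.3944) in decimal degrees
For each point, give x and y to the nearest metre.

Web Mercator: x = R·λ, y = R·ln tan(π/4+φ/2), R = 6378137 m.
P1 (31.1969°, 31.0673°) → (3458396.016, 3658346.844) m.
P2 (31.5922°, 31.0138°) → (3452440.424, 3709898.776) m.
P3 (31.3944°, 30.7143°) → (3419100.236, 3684076.116) m.

P1: x 3458396 m, y 3658347 m; P2: x 3452440 m, y 3709899 m; P3: x 3419100 m, y 3684076 m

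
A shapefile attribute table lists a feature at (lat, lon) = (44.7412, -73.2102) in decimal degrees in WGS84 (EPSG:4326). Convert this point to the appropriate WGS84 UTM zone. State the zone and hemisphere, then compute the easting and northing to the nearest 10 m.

Zone 18N: E 641700 m, N 4955760 m

Longitude -73.2102° lies in the 6° band [-78°, -72°), giving zone 18; latitude is north of the equator, so 18N.
Zone 18 central meridian λ₀ = 6×18 − 183 = -75°; Δλ = +1.7898°.
Transverse Mercator on WGS84 with k₀ = 0.9996 gives E = 641697.443 m, N = 4955759.770 m.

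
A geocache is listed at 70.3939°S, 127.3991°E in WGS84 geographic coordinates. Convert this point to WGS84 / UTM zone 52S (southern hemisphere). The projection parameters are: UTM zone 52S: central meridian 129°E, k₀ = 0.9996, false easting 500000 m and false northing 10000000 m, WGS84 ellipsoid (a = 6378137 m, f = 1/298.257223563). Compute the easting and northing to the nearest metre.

E 440052 m, N 2189410 m

Zone 52 central meridian λ₀ = 6×52 − 183 = 129°; Δλ = -1.6009°.
Transverse Mercator on WGS84 with k₀ = 0.9996 gives E = 440052.459 m, N = 2189410.183 m.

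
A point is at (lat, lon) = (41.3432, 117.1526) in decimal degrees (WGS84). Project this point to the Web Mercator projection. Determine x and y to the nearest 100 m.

Web Mercator is spherical with R = a = 6378137 m.
x = R·λ = 6378137 × 2.044698597 = 13041367.777 m.
y = R·ln tan(π/4 + φ/2) = 6378137 × 0.793820538 = 5063096.144 m.

x 13041400 m, y 5063100 m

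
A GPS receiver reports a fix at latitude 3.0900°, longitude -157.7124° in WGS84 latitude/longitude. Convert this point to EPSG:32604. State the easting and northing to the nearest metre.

Zone 4 central meridian λ₀ = 6×4 − 183 = -159°; Δλ = +1.2876°.
Transverse Mercator on WGS84 with k₀ = 0.9996 gives E = 643082.776 m, N = 341627.841 m.

E 643083 m, N 341628 m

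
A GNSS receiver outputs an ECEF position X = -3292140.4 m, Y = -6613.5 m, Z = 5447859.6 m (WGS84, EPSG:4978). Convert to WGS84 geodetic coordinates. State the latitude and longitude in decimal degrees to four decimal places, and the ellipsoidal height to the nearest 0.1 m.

λ = atan2(Y, X) = -179.88490007°; p = √(X²+Y²) = 3292147.0 m.
Bowring's method on WGS84 (a = 6378137 m, b = 6356752.314 m) gives φ = 59.02540038°, h = 2876.900 m.

lat 59.0254°, lon -179.8849°, h 2876.9 m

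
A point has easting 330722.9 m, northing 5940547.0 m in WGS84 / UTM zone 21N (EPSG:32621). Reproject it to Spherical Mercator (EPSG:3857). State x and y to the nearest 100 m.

x -6629900 m, y 7092200 m

Unproject from UTM 21N (λ₀ = -57°) → φ = 53.58639983°, λ = -59.55739976°.
Web Mercator (R = 6378137 m): x = -6629899.415 m, y = 7092211.278 m.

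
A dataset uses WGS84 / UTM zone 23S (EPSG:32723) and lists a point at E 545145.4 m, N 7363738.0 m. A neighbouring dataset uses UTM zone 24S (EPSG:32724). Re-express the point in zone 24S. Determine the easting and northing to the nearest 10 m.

E -66490 m, N 7352680 m

UTM 23S → geographic: φ = -23.83709987°, λ = -44.55669999°.
UTM 24S (λ₀ = -39°) forward: E = -66489.024 m, N = 7352683.379 m.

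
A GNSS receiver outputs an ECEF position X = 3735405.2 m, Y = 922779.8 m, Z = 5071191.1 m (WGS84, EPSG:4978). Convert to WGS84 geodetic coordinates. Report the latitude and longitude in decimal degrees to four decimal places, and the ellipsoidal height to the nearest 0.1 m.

λ = atan2(Y, X) = 13.87630082°; p = √(X²+Y²) = 3847697.3 m.
Bowring's method on WGS84 (a = 6378137 m, b = 6356752.314 m) gives φ = 52.99620020°, h = 1129.602 m.

lat 52.9962°, lon 13.8763°, h 1129.6 m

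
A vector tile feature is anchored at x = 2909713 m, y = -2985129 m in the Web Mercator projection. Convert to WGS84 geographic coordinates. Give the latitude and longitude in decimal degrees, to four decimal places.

R = 6378137 m. λ = x/R = 26.13839660°.
φ = 2·arctan(exp(y/R)) − 90° = 2·arctan(0.62624) − 90° = -25.88729799°.

lat -25.8873°, lon 26.1384°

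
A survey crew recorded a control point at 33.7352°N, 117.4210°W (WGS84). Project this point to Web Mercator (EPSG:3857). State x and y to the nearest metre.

Web Mercator is spherical with R = a = 6378137 m.
x = R·λ = 6378137 × -2.049383061 = -13071245.928 m.
y = R·ln tan(π/4 + φ/2) = 6378137 × 0.626092076 = 3993301.035 m.

x -13071246 m, y 3993301 m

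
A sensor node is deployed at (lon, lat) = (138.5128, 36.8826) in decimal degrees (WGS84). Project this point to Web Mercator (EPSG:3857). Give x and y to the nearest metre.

Web Mercator is spherical with R = a = 6378137 m.
x = R·λ = 6378137 × 2.417504416 = 15419174.364 m.
y = R·ln tan(π/4 + φ/2) = 6378137 × 0.693424326 = 4422755.350 m.

x 15419174 m, y 4422755 m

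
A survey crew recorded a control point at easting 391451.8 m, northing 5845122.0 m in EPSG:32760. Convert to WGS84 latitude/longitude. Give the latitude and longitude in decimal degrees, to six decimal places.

Zone 60S: λ₀ = 177°, k₀ = 0.9996, false easting 500000 m, false northing 10000000 m.
Meridian distance M = (N − FN)/k₀ = -4156540.6 m.
Inverse transverse Mercator on WGS84 gives φ = -37.53450025°, λ = 175.77140030°.

lat -37.534500°, lon 175.771400°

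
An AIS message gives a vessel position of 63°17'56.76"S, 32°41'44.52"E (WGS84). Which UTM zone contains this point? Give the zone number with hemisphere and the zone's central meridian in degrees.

UTM zone = ⌊(λ + 180)/6⌋ + 1; 32.6957° ∈ [30°, 36°) → zone 36.
Hemisphere: S (φ < 0).
Central meridian λ₀ = 6×36 − 183 = 33°.

Zone 36S, central meridian 33°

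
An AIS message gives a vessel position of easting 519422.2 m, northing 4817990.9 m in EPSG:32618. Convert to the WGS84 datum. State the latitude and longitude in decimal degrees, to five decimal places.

lat 43.51460°, lon -74.75970°

Zone 18N: λ₀ = -75°, k₀ = 0.9996, false easting 500000 m.
Meridian distance M = (N − FN)/k₀ = 4819918.9 m.
Inverse transverse Mercator on WGS84 gives φ = 43.51460023°, λ = -74.75970016°.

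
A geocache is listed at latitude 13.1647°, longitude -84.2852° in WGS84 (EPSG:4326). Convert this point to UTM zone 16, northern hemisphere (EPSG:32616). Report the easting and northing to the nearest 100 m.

Zone 16 central meridian λ₀ = 6×16 − 183 = -87°; Δλ = +2.7148°.
Transverse Mercator on WGS84 with k₀ = 0.9996 gives E = 794300.644 m, N = 1456938.214 m.

E 794300 m, N 1456900 m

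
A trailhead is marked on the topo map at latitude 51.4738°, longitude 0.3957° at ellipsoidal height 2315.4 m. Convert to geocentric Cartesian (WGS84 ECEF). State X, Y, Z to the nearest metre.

WGS84: a = 6378137 m, e² = 0.006694380; N(φ) = a/√(1−e²sin²φ) = 6391243.415 m.
X = (N+h)·cosφ·cosλ = 3982276.605 m; Y = (N+h)·cosφ·sinλ = 27503.106 m; Z = (N(1−e²)+h)·sinφ = 4968358.729 m.

X 3982277 m, Y 27503 m, Z 4968359 m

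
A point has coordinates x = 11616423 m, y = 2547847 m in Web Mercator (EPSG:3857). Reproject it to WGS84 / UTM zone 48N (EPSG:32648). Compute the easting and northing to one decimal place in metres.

Web Mercator inverse (R = 6378137 m) → φ = 22.30220137°, λ = 104.35210328°.
UTM 48N forward: E = 433265.153 m, N = 2466420.223 m.

E 433265.2 m, N 2466420.2 m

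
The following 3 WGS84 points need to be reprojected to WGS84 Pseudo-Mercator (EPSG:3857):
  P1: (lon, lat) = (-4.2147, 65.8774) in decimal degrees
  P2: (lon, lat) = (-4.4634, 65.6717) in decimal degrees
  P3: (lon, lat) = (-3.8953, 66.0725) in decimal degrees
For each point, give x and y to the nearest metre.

P1: x -469178 m, y 9843372 m; P2: x -496863 m, y 9787566 m; P3: x -433623 m, y 9896717 m

Web Mercator: x = R·λ, y = R·ln tan(π/4+φ/2), R = 6378137 m.
P1 (65.8774°, -4.2147°) → (-469178.258, 9843371.929) m.
P2 (65.6717°, -4.4634°) → (-496863.415, 9787566.464) m.
P3 (66.0725°, -3.8953°) → (-433622.812, 9896716.630) m.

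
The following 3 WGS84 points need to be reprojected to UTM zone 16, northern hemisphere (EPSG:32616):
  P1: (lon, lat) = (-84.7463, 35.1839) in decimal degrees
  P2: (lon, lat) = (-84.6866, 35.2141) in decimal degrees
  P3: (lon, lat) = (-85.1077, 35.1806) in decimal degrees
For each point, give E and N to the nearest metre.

UTM zone 16N: λ₀ = -87°, k₀ = 0.9996.
P1 (35.1839°, -84.7463°) → (705210.611, 3895763.404) m.
P2 (35.2141°, -84.6866°) → (710569.569, 3899238.429) m.
P3 (35.1806°, -85.1077°) → (672305.869, 3894710.939) m.

P1: E 705211 m, N 3895763 m; P2: E 710570 m, N 3899238 m; P3: E 672306 m, N 3894711 m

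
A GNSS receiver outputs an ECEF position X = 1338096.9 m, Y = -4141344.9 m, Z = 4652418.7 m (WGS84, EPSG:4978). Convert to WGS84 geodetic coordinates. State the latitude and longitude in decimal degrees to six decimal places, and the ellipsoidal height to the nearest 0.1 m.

λ = atan2(Y, X) = -72.09399995°; p = √(X²+Y²) = 4352153.6 m.
Bowring's method on WGS84 (a = 6378137 m, b = 6356752.314 m) gives φ = 47.10170025°, h = 4027.560 m.

lat 47.101700°, lon -72.094000°, h 4027.6 m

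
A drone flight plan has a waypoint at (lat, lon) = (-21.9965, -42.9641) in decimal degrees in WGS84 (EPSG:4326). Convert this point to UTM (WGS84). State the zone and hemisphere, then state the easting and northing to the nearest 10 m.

Zone 23S: E 710180 m, N 7566160 m

Longitude -42.9641° lies in the 6° band [-48°, -42°), giving zone 23; latitude is south of the equator, so 23S.
Zone 23 central meridian λ₀ = 6×23 − 183 = -45°; Δλ = +2.0359°.
Transverse Mercator on WGS84 with k₀ = 0.9996 gives E = 710184.514 m, N = 7566161.371 m.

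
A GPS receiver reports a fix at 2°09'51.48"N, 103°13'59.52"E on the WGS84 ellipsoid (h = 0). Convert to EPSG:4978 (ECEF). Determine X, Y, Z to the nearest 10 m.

WGS84: a = 6378137 m, e² = 0.006694380; N(φ) = a/√(1−e²sin²φ) = 6378167.448 m.
X = (N+h)·cosφ·cosλ = -1459016.474 m; Y = (N+h)·cosφ·sinλ = 6204375.174 m; Z = (N(1−e²)+h)·sinφ = 239260.139 m.

X -1459020 m, Y 6204380 m, Z 239260 m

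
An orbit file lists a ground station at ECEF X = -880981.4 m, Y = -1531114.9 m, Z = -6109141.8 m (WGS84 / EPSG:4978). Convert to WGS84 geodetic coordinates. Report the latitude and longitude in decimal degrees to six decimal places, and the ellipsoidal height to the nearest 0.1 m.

lat -73.975000°, lon -119.915501°, h 1012.1 m

λ = atan2(Y, X) = -119.91550090°; p = √(X²+Y²) = 1766477.0 m.
Bowring's method on WGS84 (a = 6378137 m, b = 6356752.314 m) gives φ = -73.97499958°, h = 1012.111 m.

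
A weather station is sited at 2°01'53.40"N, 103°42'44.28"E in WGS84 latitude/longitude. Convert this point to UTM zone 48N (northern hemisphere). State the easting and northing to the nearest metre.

Zone 48 central meridian λ₀ = 6×48 − 183 = 105°; Δλ = -1.2877°.
Transverse Mercator on WGS84 with k₀ = 0.9996 gives E = 356788.579 m, N = 224599.789 m.

E 356789 m, N 224600 m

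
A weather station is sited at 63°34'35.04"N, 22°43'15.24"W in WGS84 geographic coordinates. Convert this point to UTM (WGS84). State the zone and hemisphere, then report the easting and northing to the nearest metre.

Zone 27N: E 414563 m, N 7050962 m

Longitude -22.7209° lies in the 6° band [-24°, -18°), giving zone 27; latitude is north of the equator, so 27N.
Zone 27 central meridian λ₀ = 6×27 − 183 = -21°; Δλ = -1.7209°.
Transverse Mercator on WGS84 with k₀ = 0.9996 gives E = 414562.880 m, N = 7050961.787 m.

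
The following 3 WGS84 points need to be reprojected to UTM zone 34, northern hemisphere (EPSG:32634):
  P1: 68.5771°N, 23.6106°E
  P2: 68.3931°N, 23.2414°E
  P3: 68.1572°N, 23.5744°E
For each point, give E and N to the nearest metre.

UTM zone 34N: λ₀ = 21°, k₀ = 0.9996.
P1 (68.5771°, 23.6106°) → (606384.878, 7609464.751) m.
P2 (68.3931°, 23.2414°) → (592092.264, 7588367.511) m.
P3 (68.1572°, 23.5744°) → (606865.710, 7562619.817) m.

P1: E 606385 m, N 7609465 m; P2: E 592092 m, N 7588368 m; P3: E 606866 m, N 7562620 m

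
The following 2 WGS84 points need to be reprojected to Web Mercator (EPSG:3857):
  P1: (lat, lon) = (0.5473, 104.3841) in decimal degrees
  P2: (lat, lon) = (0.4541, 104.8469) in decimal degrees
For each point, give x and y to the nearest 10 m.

Web Mercator: x = R·λ, y = R·ln tan(π/4+φ/2), R = 6378137 m.
P1 (0.5473°, 104.3841°) → (11619984.859, 60926.084) m.
P2 (0.4541°, 104.8469°) → (11671503.519, 50550.710) m.

P1: x 11619980 m, y 60930 m; P2: x 11671500 m, y 50550 m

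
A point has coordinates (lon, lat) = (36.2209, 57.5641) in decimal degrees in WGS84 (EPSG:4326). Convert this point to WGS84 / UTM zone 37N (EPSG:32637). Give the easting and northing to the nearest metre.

E 333766 m, N 6383585 m

Zone 37 central meridian λ₀ = 6×37 − 183 = 39°; Δλ = -2.7791°.
Transverse Mercator on WGS84 with k₀ = 0.9996 gives E = 333765.858 m, N = 6383585.388 m.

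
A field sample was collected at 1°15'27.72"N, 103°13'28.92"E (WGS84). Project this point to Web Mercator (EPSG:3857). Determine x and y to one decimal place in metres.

Web Mercator is spherical with R = a = 6378137 m.
x = R·λ = 6378137 × 1.801610884 = 11490921.041 m.
y = R·ln tan(π/4 + φ/2) = 6378137 × 0.021952769 = 140017.769 m.

x 11490921.0 m, y 140017.8 m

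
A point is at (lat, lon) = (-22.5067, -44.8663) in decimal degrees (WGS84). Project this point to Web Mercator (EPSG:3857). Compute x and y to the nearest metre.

Web Mercator is spherical with R = a = 6378137 m.
x = R·λ = 6378137 × -0.783064658 = -4994493.670 m.
y = R·ln tan(π/4 + φ/2) = 6378137 × -0.403326294 = -2572470.359 m.

x -4994494 m, y -2572470 m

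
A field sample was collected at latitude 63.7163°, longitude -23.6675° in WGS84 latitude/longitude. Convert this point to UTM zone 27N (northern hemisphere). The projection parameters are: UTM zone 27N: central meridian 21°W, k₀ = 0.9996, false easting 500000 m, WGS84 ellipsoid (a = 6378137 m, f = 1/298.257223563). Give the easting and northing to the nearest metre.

E 368234 m, N 7068152 m

Zone 27 central meridian λ₀ = 6×27 − 183 = -21°; Δλ = -2.6675°.
Transverse Mercator on WGS84 with k₀ = 0.9996 gives E = 368234.494 m, N = 7068152.170 m.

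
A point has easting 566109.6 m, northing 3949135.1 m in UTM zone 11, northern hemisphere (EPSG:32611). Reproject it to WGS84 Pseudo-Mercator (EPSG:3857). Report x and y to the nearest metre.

x -12943050 m, y 4257213 m

Unproject from UTM 11N (λ₀ = -117°) → φ = 35.68389965°, λ = -116.26939990°.
Web Mercator (R = 6378137 m): x = -12943050.392 m, y = 4257213.171 m.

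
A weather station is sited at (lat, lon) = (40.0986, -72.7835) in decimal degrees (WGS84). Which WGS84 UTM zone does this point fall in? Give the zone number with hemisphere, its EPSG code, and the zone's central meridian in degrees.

Zone 18N (EPSG:32618), central meridian -75°

UTM zone = ⌊(λ + 180)/6⌋ + 1; -72.7835° ∈ [-78°, -72°) → zone 18.
Hemisphere: N (φ ≥ 0).
Central meridian λ₀ = 6×18 − 183 = -75°.
EPSG code: 32618.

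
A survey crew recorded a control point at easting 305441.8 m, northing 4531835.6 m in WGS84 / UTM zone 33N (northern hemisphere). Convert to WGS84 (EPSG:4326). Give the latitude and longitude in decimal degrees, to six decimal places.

lat 40.914500°, lon 12.689700°

Zone 33N: λ₀ = 15°, k₀ = 0.9996, false easting 500000 m.
Meridian distance M = (N − FN)/k₀ = 4533649.1 m.
Inverse transverse Mercator on WGS84 gives φ = 40.91450039°, λ = 12.68970033°.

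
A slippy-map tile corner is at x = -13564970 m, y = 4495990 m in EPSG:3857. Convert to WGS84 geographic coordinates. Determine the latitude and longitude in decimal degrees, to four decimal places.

R = 6378137 m. λ = x/R = -121.85619880°.
φ = 2·arctan(exp(y/R)) − 90° = 2·arctan(2.02366) − 90° = 37.40699858°.

lat 37.4070°, lon -121.8562°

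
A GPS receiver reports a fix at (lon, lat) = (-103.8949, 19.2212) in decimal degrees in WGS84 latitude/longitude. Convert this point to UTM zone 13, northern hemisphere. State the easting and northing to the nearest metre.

E 616163 m, N 2125672 m

Zone 13 central meridian λ₀ = 6×13 − 183 = -105°; Δλ = +1.1051°.
Transverse Mercator on WGS84 with k₀ = 0.9996 gives E = 616162.781 m, N = 2125671.874 m.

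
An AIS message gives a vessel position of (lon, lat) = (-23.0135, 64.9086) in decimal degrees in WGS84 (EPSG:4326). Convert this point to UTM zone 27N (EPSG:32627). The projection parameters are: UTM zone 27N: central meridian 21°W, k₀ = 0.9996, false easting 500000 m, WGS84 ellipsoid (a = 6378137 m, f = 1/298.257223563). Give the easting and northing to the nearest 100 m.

E 404700 m, N 7199800 m

Zone 27 central meridian λ₀ = 6×27 − 183 = -21°; Δλ = -2.0135°.
Transverse Mercator on WGS84 with k₀ = 0.9996 gives E = 404738.310 m, N = 7199784.404 m.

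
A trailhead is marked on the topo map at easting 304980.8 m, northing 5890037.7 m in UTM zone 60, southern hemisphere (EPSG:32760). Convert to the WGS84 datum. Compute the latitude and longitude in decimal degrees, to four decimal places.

Zone 60S: λ₀ = 177°, k₀ = 0.9996, false easting 500000 m, false northing 10000000 m.
Meridian distance M = (N − FN)/k₀ = -4111606.9 m.
Inverse transverse Mercator on WGS84 gives φ = -37.11570037°, λ = 174.80500040°.

lat -37.1157°, lon 174.8050°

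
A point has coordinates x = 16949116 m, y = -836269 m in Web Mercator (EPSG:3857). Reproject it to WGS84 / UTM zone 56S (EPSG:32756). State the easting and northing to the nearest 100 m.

E 418000 m, N 9171900 m

Web Mercator inverse (R = 6378137 m) → φ = -7.49090005°, λ = 152.25649955°.
UTM 56S forward: E = 417966.187 m, N = 9171913.866 m.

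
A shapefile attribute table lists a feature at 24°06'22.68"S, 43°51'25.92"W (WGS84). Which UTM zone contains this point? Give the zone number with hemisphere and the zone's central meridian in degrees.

UTM zone = ⌊(λ + 180)/6⌋ + 1; -43.8572° ∈ [-48°, -42°) → zone 23.
Hemisphere: S (φ < 0).
Central meridian λ₀ = 6×23 − 183 = -45°.

Zone 23S, central meridian -45°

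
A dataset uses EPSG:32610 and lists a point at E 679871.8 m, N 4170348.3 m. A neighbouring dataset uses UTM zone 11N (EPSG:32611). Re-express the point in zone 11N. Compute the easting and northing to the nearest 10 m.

UTM 10N → geographic: φ = 37.66269996°, λ = -120.96069956°.
UTM 11N (λ₀ = -117°) forward: E = 150603.410 m, N = 4175777.468 m.

E 150600 m, N 4175780 m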